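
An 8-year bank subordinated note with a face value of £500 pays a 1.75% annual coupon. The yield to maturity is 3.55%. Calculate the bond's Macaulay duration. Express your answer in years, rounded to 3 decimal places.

Periodic yield y = 0.0355. Discount each cash flow and weight by its year:
  t   CF        PV=CF/(1+0.0355)^t    t·PV
  1         8.75         8.4500         8.4500
  2         8.75         8.1603        16.3207
  3         8.75         7.8806        23.6417
  4         8.75         7.6104        30.4416
  5         8.75         7.3495        36.7475
  6         8.75         7.0975        42.5852
  7         8.75         6.8542        47.9795
  8       508.75       384.8607     3,078.8858
  Σ                    438.2633     3,285.0520
Price P = Σ PV = 438.2633.
Macaulay duration = Σ(t·PV) / P = 3,285.0520 / 438.2633 = 7.49561 years.

7.496 years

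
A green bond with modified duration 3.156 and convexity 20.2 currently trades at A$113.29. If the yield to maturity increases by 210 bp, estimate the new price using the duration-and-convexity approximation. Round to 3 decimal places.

A$106.286

Duration effect: -D_mod·Δy = -3.156 × (+0.021) = -0.066276
Convexity effect: ½·C·(Δy)² = 0.5 × 20.2 × (0.021)² = +0.0044541
ΔP/P ≈ -0.066276 + 0.0044541 = -0.0618219
New price ≈ 113.29 × (1 - 0.0618219) = 106.286196949.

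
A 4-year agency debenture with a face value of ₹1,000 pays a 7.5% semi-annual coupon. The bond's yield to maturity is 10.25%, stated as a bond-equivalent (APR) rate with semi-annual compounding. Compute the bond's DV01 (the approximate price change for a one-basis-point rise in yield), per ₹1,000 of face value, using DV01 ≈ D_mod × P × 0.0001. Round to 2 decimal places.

₹0.30

Periodic yield y = 0.05125.
  t   CF        PV=CF/(1+0.05125)^t    t·PV
  1        37.50        35.6718        35.6718
  2        37.50        33.9328        67.8655
  3        37.50        32.2785        96.8355
  4        37.50        30.7049       122.8195
  5        37.50        29.2080       146.0398
  6        37.50        27.7840       166.7042
  7        37.50        26.4295       185.0066
  8     1,037.50       695.5687     5,564.5497
  Σ                    911.5782     6,385.4925
P = 911.5782; D_Mac = 7.00488 half-year periods = 3.50244 yrs; D_mod = 3.33169 yrs.
DV01 ≈ 3.33169 × 911.5782 × 0.0001 = 0.303710.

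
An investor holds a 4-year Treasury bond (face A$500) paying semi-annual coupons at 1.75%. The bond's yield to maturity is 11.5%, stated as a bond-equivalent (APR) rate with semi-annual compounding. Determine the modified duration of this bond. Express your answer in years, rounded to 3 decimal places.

Periodic yield y = 0.0575. First find Macaulay duration:
  t   CF        PV=CF/(1+0.0575)^t    t·PV
  1        4.375         4.1371         4.1371
  2        4.375         3.9122         7.8243
  3        4.375         3.6994        11.0983
  4        4.375         3.4983        13.9932
  5        4.375         3.3081        16.5404
  6        4.375         3.1282        18.7693
  7        4.375         2.9581        20.7068
  8      504.375       322.4858     2,579.8861
  Σ                    347.1272     2,672.9555
P = 347.1272; Macaulay duration = 2,672.9555 / 347.1272 = 7.70022 half-year periods = 3.85011 years.
Modified duration = D_Mac / (1 + y) = 3.85011 / 1.0575 = 3.64077 years.

3.641 years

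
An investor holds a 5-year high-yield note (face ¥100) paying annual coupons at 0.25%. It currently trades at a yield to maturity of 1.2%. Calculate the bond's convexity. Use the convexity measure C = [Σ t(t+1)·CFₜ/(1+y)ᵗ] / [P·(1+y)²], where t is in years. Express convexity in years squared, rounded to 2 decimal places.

29.09

With y = 0.012:
  t   CF        PV=CF/(1+0.012)^t    t·PV        t(t+1)·PV
  1         0.25         0.2470         0.2470           0.4941
  2         0.25         0.2441         0.4882           1.4646
  3         0.25         0.2412         0.7236           2.8945
  4         0.25         0.2384         0.9534           4.7670
  5       100.25        94.4456       472.2281       2,833.3686
  Σ                     95.4163       474.6404       2,842.9889
P = 95.4163.
Convexity = Σ t(t+1)·PV / [P·(1+y)²] = 2,842.9889 / (95.4163 × 1.024144) = 29.09320.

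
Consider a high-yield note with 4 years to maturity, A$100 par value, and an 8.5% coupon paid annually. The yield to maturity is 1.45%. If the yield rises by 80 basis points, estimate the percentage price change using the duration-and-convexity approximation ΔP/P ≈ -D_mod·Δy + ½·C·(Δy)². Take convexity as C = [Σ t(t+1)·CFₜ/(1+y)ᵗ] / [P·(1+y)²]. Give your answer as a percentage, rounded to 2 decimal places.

With y = 0.0145:
  t   CF        PV=CF/(1+0.0145)^t    t·PV        t(t+1)·PV
  1         8.50         8.3785         8.3785          16.7570
  2         8.50         8.2588        16.5175          49.5526
  3         8.50         8.1407        24.4222          97.6886
  4       108.50       102.4287       409.7147       2,048.5734
  Σ                    127.2067       459.0329       2,212.5716
P = 127.2067; D_Mac = 3.60856 yrs; D_mod = 3.55698 yrs; C = 16.89987.
Duration effect: -3.55698 × (+0.008) = -0.028456
Convexity effect: 0.5 × 16.89987 × (0.008)² = +0.0005408
ΔP/P ≈ -0.028456 + 0.0005408 = -0.027915 = -2.7915%.

-2.79%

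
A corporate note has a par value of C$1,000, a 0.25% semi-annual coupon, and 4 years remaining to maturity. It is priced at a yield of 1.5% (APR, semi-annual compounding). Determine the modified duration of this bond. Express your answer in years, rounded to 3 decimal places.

3.952 years

Periodic yield y = 0.0075. First find Macaulay duration:
  t   CF        PV=CF/(1+0.0075)^t    t·PV
  1         1.25         1.2407         1.2407
  2         1.25         1.2315         2.4629
  3         1.25         1.2223         3.6669
  4         1.25         1.2132         4.8528
  5         1.25         1.2042         6.0208
  6         1.25         1.1952         7.1712
  7         1.25         1.1863         8.3041
  8     1,001.25       943.1529     7,545.2230
  Σ                    951.6462     7,578.9423
P = 951.6462; Macaulay duration = 7,578.9423 / 951.6462 = 7.96403 half-year periods = 3.98202 years.
Modified duration = D_Mac / (1 + y) = 3.98202 / 1.0075 = 3.95237 years.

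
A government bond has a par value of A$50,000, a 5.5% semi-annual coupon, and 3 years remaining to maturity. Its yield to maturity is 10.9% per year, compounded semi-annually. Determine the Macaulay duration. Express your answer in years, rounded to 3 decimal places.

2.789 years

Periodic yield y = 0.0545. Discount each cash flow and weight by its period:
  t   CF        PV=CF/(1+0.0545)^t    t·PV
  1     1,375.00     1,303.9355     1,303.9355
  2     1,375.00     1,236.5439     2,473.0877
  3     1,375.00     1,172.6353     3,517.9058
  4     1,375.00     1,112.0296     4,448.1185
  5     1,375.00     1,054.5563     5,272.7816
  6    51,375.00    37,365.6318   224,193.7910
  Σ                 43,245.3324   241,209.6202
Price P = Σ PV = 43,245.3324.
Macaulay duration = Σ(t·PV) / P = 241,209.6202 / 43,245.3324 = 5.57770 half-year periods.
In years: 5.57770 / 2 = 2.78885 years.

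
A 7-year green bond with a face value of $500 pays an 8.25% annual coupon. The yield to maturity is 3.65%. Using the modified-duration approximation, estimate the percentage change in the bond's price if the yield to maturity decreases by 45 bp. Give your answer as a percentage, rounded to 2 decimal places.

Periodic yield y = 0.0365. Modified duration first:
  t   CF        PV=CF/(1+0.0365)^t    t·PV
  1        41.25        39.7974        39.7974
  2        41.25        38.3959        76.7919
  3        41.25        37.0438       111.1315
  4        41.25        35.7394       142.9574
  5        41.25        34.4808       172.4040
  6        41.25        33.2666       199.5995
  7       541.25       421.1267     2,947.8868
  Σ                    639.8506     3,690.5685
P = 639.8506; D_Mac = 5.76786 yrs; D_mod = 5.76786/(1+0.0365) = 5.56475 yrs.
ΔP/P ≈ -D_mod · Δy = -5.56475 × (-0.0045) = +0.025041 = +2.5041%.

+2.50%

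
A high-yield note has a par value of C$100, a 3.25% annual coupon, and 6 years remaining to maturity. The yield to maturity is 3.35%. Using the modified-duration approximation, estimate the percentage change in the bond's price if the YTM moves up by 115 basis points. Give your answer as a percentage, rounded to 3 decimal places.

Periodic yield y = 0.0335. Modified duration first:
  t   CF        PV=CF/(1+0.0335)^t    t·PV
  1         3.25         3.1447         3.1447
  2         3.25         3.0427         6.0854
  3         3.25         2.9441         8.8323
  4         3.25         2.8487        11.3947
  5         3.25         2.7563        13.7816
  6       103.25        84.7280       508.3683
  Σ                     99.4645       551.6069
P = 99.4645; D_Mac = 5.54577 yrs; D_mod = 5.54577/(1+0.0335) = 5.36601 yrs.
ΔP/P ≈ -D_mod · Δy = -5.36601 × (+0.0115) = -0.061709 = -6.1709%.

-6.171%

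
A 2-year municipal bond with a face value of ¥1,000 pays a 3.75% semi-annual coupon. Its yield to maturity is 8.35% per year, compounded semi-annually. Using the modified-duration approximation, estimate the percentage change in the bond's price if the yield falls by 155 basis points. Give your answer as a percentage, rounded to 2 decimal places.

Periodic yield y = 0.04175. Modified duration first:
  t   CF        PV=CF/(1+0.04175)^t    t·PV
  1        18.75        17.9986        17.9986
  2        18.75        17.2772        34.5545
  3        18.75        16.5848        49.7545
  4     1,018.75       864.9950     3,459.9799
  Σ                    916.8556     3,562.2874
P = 916.8556; D_Mac = 3.88533 half-year periods = 1.94267 yrs; D_mod = 1.94267/(1+0.04175) = 1.86481 yrs.
ΔP/P ≈ -D_mod · Δy = -1.86481 × (-0.0155) = +0.028905 = +2.8905%.

+2.89%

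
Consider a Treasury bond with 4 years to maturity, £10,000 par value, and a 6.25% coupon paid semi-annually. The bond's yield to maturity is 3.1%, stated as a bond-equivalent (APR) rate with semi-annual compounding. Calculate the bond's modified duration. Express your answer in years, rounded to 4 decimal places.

3.5707 years

Periodic yield y = 0.0155. First find Macaulay duration:
  t   CF        PV=CF/(1+0.0155)^t    t·PV
  1       312.50       307.7302       307.7302
  2       312.50       303.0332       606.0663
  3       312.50       298.4078       895.2235
  4       312.50       293.8531     1,175.4125
  5       312.50       289.3679     1,446.8396
  6       312.50       284.9512     1,709.7071
  7       312.50       280.6018     1,964.2129
  8    10,312.50     9,118.5239    72,948.1910
  Σ                 11,176.4691    81,053.3832
P = 11,176.4691; Macaulay duration = 81,053.3832 / 11,176.4691 = 7.25215 half-year periods = 3.62607 years.
Modified duration = D_Mac / (1 + y) = 3.62607 / 1.0155 = 3.57073 years.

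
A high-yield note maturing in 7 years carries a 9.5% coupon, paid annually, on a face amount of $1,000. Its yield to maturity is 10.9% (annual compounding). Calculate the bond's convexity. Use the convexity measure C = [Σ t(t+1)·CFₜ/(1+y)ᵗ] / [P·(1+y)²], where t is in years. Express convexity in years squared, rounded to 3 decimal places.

31.601

With y = 0.109:
  t   CF        PV=CF/(1+0.109)^t    t·PV        t(t+1)·PV
  1        95.00        85.6628        85.6628         171.3255
  2        95.00        77.2432       154.4865         463.4595
  3        95.00        69.6513       208.9538         835.8151
  4        95.00        62.8055       251.2219       1,256.1093
  5        95.00        56.6325       283.1626       1,698.9756
  6        95.00        51.0663       306.3978       2,144.7843
  7     1,095.00       530.7540     3,715.2782      29,722.2254
  Σ                    933.8156     5,005.1634      36,292.6946
P = 933.8156.
Convexity = Σ t(t+1)·PV / [P·(1+y)²] = 36,292.6946 / (933.8156 × 1.229881) = 31.60058.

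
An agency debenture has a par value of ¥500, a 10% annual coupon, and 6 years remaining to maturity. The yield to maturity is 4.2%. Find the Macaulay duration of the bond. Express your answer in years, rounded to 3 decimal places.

4.952 years

Periodic yield y = 0.042. Discount each cash flow and weight by its year:
  t   CF        PV=CF/(1+0.042)^t    t·PV
  1        50.00        47.9846        47.9846
  2        50.00        46.0505        92.1010
  3        50.00        44.1944       132.5831
  4        50.00        42.4130       169.6521
  5        50.00        40.7035       203.5173
  6       550.00       429.6911     2,578.1467
  Σ                    651.0371     3,223.9849
Price P = Σ PV = 651.0371.
Macaulay duration = Σ(t·PV) / P = 3,223.9849 / 651.0371 = 4.95208 years.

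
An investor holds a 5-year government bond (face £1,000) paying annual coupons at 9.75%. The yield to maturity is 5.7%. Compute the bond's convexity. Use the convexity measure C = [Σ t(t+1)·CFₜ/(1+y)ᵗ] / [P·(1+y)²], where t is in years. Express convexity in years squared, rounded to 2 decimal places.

21.55

With y = 0.057:
  t   CF        PV=CF/(1+0.057)^t    t·PV        t(t+1)·PV
  1        97.50        92.2422        92.2422         184.4844
  2        97.50        87.2679       174.5358         523.6075
  3        97.50        82.5619       247.6857         990.7427
  4        97.50        78.1096       312.4386       1,562.1929
  5     1,097.50       831.8204     4,159.1022      24,954.6135
  Σ                  1,172.0021     4,986.0046      28,215.6410
P = 1,172.0021.
Convexity = Σ t(t+1)·PV / [P·(1+y)²] = 28,215.6410 / (1,172.0021 × 1.117249) = 21.54823.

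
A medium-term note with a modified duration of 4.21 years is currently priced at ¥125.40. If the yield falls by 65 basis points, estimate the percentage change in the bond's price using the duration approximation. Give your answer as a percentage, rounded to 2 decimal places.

+2.74%

Duration approximation: ΔP/P ≈ -D_mod · Δy = -4.21 × (-0.0065) = +0.027365.
As a percentage: +2.7365%.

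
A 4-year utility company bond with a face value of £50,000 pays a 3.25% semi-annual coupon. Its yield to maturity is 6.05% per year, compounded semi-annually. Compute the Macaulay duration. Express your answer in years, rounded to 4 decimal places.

3.7690 years

Periodic yield y = 0.03025. Discount each cash flow and weight by its period:
  t   CF        PV=CF/(1+0.03025)^t    t·PV
  1       812.50       788.6435       788.6435
  2       812.50       765.4875     1,530.9751
  3       812.50       743.0114     2,229.0343
  4       812.50       721.1953     2,884.7811
  5       812.50       700.0197     3,500.0984
  6       812.50       679.4658     4,076.7951
  7       812.50       659.5155     4,616.6085
  8    50,812.50    40,034.0546   320,272.4370
  Σ                 45,091.3934   339,899.3730
Price P = Σ PV = 45,091.3934.
Macaulay duration = Σ(t·PV) / P = 339,899.3730 / 45,091.3934 = 7.53801 half-year periods.
In years: 7.53801 / 2 = 3.76900 years.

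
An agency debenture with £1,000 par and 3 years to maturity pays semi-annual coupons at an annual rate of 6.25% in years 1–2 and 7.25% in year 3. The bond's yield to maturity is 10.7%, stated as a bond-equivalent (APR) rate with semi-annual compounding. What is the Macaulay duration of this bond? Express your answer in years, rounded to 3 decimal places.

2.766 years

Periodic yield y = 0.0535. Discount each cash flow and weight by its period:
  t   CF        PV=CF/(1+0.0535)^t    t·PV
  1        31.25        29.6630        29.6630
  2        31.25        28.1566        56.3133
  3        31.25        26.7268        80.1803
  4        31.25        25.3695       101.4780
  5        36.25        27.9341       139.6707
  6     1,036.25       757.9792     4,547.8754
  Σ                    895.8293     4,955.1807
Price P = Σ PV = 895.8293.
Macaulay duration = Σ(t·PV) / P = 4,955.1807 / 895.8293 = 5.53139 half-year periods.
In years: 5.53139 / 2 = 2.76569 years.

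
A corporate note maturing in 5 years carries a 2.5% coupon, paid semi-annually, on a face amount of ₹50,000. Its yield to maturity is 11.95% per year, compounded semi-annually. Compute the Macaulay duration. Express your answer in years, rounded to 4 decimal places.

4.6484 years

Periodic yield y = 0.05975. Discount each cash flow and weight by its period:
  t   CF        PV=CF/(1+0.05975)^t    t·PV
  1       625.00       589.7617       589.7617
  2       625.00       556.5102     1,113.0205
  3       625.00       525.1335     1,575.4006
  4       625.00       495.5259     1,982.1034
  5       625.00       467.5875     2,337.9375
  6       625.00       441.2243     2,647.3461
  7       625.00       416.3476     2,914.4330
  8       625.00       392.8734     3,142.9871
  9       625.00       370.7227     3,336.5044
  10   50,625.00    28,335.4937   283,354.9369
  Σ                 32,591.1806   302,994.4312
Price P = Σ PV = 32,591.1806.
Macaulay duration = Σ(t·PV) / P = 302,994.4312 / 32,591.1806 = 9.29682 half-year periods.
In years: 9.29682 / 2 = 4.64841 years.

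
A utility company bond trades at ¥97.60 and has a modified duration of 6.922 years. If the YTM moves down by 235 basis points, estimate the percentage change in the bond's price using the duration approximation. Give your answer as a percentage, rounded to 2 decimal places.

Duration approximation: ΔP/P ≈ -D_mod · Δy = -6.922 × (-0.0235) = +0.162667.
As a percentage: +16.2667%.

+16.27%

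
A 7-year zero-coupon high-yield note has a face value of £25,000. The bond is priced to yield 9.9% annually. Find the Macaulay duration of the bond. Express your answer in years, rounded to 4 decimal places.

7.0000 years

A zero-coupon bond has a single cash flow at maturity, so its Macaulay duration equals its maturity: 7 years.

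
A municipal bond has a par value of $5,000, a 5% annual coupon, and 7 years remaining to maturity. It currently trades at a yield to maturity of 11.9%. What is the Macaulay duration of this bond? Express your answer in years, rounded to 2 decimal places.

5.85 years

Periodic yield y = 0.119. Discount each cash flow and weight by its year:
  t   CF        PV=CF/(1+0.119)^t    t·PV
  1       250.00       223.4138       223.4138
  2       250.00       199.6548       399.3097
  3       250.00       178.4226       535.2677
  4       250.00       159.4482       637.7929
  5       250.00       142.4917       712.4585
  6       250.00       127.3384       764.0306
  7     5,250.00     2,389.7292    16,728.1047
  Σ                  3,420.4987    20,000.3777
Price P = Σ PV = 3,420.4987.
Macaulay duration = Σ(t·PV) / P = 20,000.3777 / 3,420.4987 = 5.84721 years.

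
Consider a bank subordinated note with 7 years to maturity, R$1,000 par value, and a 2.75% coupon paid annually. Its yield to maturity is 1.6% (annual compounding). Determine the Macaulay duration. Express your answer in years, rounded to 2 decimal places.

6.49 years

Periodic yield y = 0.016. Discount each cash flow and weight by its year:
  t   CF        PV=CF/(1+0.016)^t    t·PV
  1        27.50        27.0669        27.0669
  2        27.50        26.6407        53.2814
  3        27.50        26.2211        78.6634
  4        27.50        25.8082       103.2328
  5        27.50        25.4018       127.0089
  6        27.50        25.0018       150.0105
  7     1,027.50       919.4453     6,436.1168
  Σ                  1,075.5857     6,975.3807
Price P = Σ PV = 1,075.5857.
Macaulay duration = Σ(t·PV) / P = 6,975.3807 / 1,075.5857 = 6.48519 years.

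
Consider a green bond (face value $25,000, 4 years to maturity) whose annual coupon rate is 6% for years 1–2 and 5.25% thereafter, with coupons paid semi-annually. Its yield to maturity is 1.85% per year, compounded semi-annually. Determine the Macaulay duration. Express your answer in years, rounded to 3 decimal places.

3.653 years

Periodic yield y = 0.00925. Discount each cash flow and weight by its period:
  t   CF        PV=CF/(1+0.00925)^t    t·PV
  1       750.00       743.1261       743.1261
  2       750.00       736.3152     1,472.6303
  3       750.00       729.5667     2,188.7000
  4       750.00       722.8800     2,891.5201
  5       656.25       626.7228     3,133.6142
  6       656.25       620.9788     3,725.8727
  7       656.25       615.2874     4,307.0117
  8    25,656.25    23,834.3391   190,674.7129
  Σ                 28,629.2161   209,137.1882
Price P = Σ PV = 28,629.2161.
Macaulay duration = Σ(t·PV) / P = 209,137.1882 / 28,629.2161 = 7.30503 half-year periods.
In years: 7.30503 / 2 = 3.65251 years.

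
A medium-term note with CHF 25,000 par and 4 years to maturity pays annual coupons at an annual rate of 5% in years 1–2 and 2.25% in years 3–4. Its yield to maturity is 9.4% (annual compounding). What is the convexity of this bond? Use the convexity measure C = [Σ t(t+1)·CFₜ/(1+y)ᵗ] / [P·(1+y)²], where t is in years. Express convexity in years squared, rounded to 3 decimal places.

15.134

With y = 0.094:
  t   CF        PV=CF/(1+0.094)^t    t·PV        t(t+1)·PV
  1     1,250.00     1,142.5960     1,142.5960       2,285.1920
  2     1,250.00     1,044.4205     2,088.8409       6,266.5227
  3       562.50       429.6062     1,288.8187       5,155.2746
  4    25,562.50    17,845.7185    71,382.8739     356,914.3694
  Σ                 20,462.3411    75,903.1294     370,621.3587
P = 20,462.3411.
Convexity = Σ t(t+1)·PV / [P·(1+y)²] = 370,621.3587 / (20,462.3411 × 1.196836) = 15.13354.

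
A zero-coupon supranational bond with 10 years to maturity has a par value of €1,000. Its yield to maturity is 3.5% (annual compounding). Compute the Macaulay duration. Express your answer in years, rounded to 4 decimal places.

10.0000 years

A zero-coupon bond has a single cash flow at maturity, so its Macaulay duration equals its maturity: 10 years.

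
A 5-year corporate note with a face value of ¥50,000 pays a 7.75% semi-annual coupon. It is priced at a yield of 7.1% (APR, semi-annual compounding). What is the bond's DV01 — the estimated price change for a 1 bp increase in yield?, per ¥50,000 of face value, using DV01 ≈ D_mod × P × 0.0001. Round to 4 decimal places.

Periodic yield y = 0.0355.
  t   CF        PV=CF/(1+0.0355)^t    t·PV
  1     1,937.50     1,871.0768     1,871.0768
  2     1,937.50     1,806.9307     3,613.8615
  3     1,937.50     1,744.9838     5,234.9514
  4     1,937.50     1,685.1606     6,740.6424
  5     1,937.50     1,627.3883     8,136.9416
  6     1,937.50     1,571.5966     9,429.5798
  7     1,937.50     1,517.7177    10,624.0236
  8     1,937.50     1,465.6858    11,725.4865
  9     1,937.50     1,415.4378    12,738.9400
  10   51,937.50    36,642.0707   366,420.7074
  Σ                 51,348.0489   436,536.2111
P = 51,348.0489; D_Mac = 8.50152 half-year periods = 4.25076 yrs; D_mod = 4.10503 yrs.
DV01 ≈ 4.10503 × 51,348.0489 × 0.0001 = 21.078523.

¥21.0785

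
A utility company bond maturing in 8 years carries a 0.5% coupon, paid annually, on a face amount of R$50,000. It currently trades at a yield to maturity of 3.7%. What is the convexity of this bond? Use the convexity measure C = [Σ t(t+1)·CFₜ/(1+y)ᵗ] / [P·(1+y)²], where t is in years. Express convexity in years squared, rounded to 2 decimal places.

65.17

With y = 0.037:
  t   CF        PV=CF/(1+0.037)^t    t·PV        t(t+1)·PV
  1       250.00       241.0800       241.0800         482.1601
  2       250.00       232.4783       464.9567       1,394.8700
  3       250.00       224.1835       672.5506       2,690.2026
  4       250.00       216.1847       864.7389       4,323.6943
  5       250.00       208.4713     1,042.3564       6,254.1383
  6       250.00       201.0331     1,206.1983       8,443.3883
  7       250.00       193.8602     1,357.0216      10,856.1726
  8    50,250.00    37,575.6079   300,604.8629   2,705,443.7665
  Σ                 39,092.8991   306,453.7655   2,739,888.3927
P = 39,092.8991.
Convexity = Σ t(t+1)·PV / [P·(1+y)²] = 2,739,888.3927 / (39,092.8991 × 1.075369) = 65.17447.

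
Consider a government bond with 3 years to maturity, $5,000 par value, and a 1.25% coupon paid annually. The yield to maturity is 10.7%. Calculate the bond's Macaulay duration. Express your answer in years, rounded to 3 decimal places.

Periodic yield y = 0.107. Discount each cash flow and weight by its year:
  t   CF        PV=CF/(1+0.107)^t    t·PV
  1        62.50        56.4589        56.4589
  2        62.50        51.0017       102.0034
  3     5,062.50     3,731.8328    11,195.4983
  Σ                  3,839.2934    11,353.9606
Price P = Σ PV = 3,839.2934.
Macaulay duration = Σ(t·PV) / P = 11,353.9606 / 3,839.2934 = 2.95730 years.

2.957 years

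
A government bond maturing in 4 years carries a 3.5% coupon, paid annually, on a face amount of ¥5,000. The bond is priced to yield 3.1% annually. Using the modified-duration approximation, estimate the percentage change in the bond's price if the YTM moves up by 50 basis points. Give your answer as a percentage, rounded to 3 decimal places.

Periodic yield y = 0.031. Modified duration first:
  t   CF        PV=CF/(1+0.031)^t    t·PV
  1       175.00       169.7381       169.7381
  2       175.00       164.6345       329.2689
  3       175.00       159.6842       479.0527
  4     5,175.00     4,580.1077    18,320.4309
  Σ                  5,074.1645    19,298.4906
P = 5,074.1645; D_Mac = 3.80328 yrs; D_mod = 3.80328/(1+0.031) = 3.68893 yrs.
ΔP/P ≈ -D_mod · Δy = -3.68893 × (+0.005) = -0.018445 = -1.8445%.

-1.844%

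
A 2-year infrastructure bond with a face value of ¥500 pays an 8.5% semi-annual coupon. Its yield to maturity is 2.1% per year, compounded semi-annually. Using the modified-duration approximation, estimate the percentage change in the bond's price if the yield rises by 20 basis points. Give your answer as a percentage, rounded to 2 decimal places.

-0.37%

Periodic yield y = 0.0105. Modified duration first:
  t   CF        PV=CF/(1+0.0105)^t    t·PV
  1        21.25        21.0292        21.0292
  2        21.25        20.8107        41.6214
  3        21.25        20.5944        61.7833
  4       521.25       499.9203     1,999.6813
  Σ                    562.3546     2,124.1152
P = 562.3546; D_Mac = 3.77718 half-year periods = 1.88859 yrs; D_mod = 1.88859/(1+0.0105) = 1.86897 yrs.
ΔP/P ≈ -D_mod · Δy = -1.86897 × (+0.002) = -0.003738 = -0.3738%.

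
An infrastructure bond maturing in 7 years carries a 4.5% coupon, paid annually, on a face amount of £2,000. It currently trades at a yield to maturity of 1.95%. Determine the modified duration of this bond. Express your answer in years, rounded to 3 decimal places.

6.110 years

Periodic yield y = 0.0195. First find Macaulay duration:
  t   CF        PV=CF/(1+0.0195)^t    t·PV
  1        90.00        88.2786        88.2786
  2        90.00        86.5901       173.1801
  3        90.00        84.9339       254.8016
  4        90.00        83.3093       333.2373
  5        90.00        81.7159       408.5793
  6        90.00        80.1529       480.9173
  7     2,090.00     1,825.7263    12,780.0842
  Σ                  2,330.7069    14,519.0783
P = 2,330.7069; Macaulay duration = 14,519.0783 / 2,330.7069 = 6.22947 years.
Modified duration = D_Mac / (1 + y) = 6.22947 / 1.0195 = 6.11032 years.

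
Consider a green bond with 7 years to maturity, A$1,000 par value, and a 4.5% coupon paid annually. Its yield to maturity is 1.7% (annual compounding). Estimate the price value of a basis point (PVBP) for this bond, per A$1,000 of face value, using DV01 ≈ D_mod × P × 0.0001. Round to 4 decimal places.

Periodic yield y = 0.017.
  t   CF        PV=CF/(1+0.017)^t    t·PV
  1        45.00        44.2478        44.2478
  2        45.00        43.5081        87.0163
  3        45.00        42.7809       128.3426
  4        45.00        42.0658       168.2630
  5        45.00        41.3626       206.8130
  6        45.00        40.6712       244.0271
  7     1,045.00       928.6875     6,500.8128
  Σ                  1,183.3239     7,379.5226
P = 1,183.3239; D_Mac = 6.23627 yrs; D_mod = 6.13202 yrs.
DV01 ≈ 6.13202 × 1,183.3239 × 0.0001 = 0.725617.

A$0.7256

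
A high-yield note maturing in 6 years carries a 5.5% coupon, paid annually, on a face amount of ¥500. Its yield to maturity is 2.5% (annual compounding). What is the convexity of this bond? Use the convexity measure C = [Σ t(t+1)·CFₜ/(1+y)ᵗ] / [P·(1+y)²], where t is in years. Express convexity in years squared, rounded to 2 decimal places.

34.06

With y = 0.025:
  t   CF        PV=CF/(1+0.025)^t    t·PV        t(t+1)·PV
  1        27.50        26.8293        26.8293          53.6585
  2        27.50        26.1749        52.3498         157.0494
  3        27.50        25.5365        76.6095         306.4378
  4        27.50        24.9136        99.6546         498.2729
  5        27.50        24.3060       121.5300         729.1798
  6       527.50       454.8616     2,729.1696      19,104.1871
  Σ                    582.6219     3,106.1426      20,848.7854
P = 582.6219.
Convexity = Σ t(t+1)·PV / [P·(1+y)²] = 20,848.7854 / (582.6219 × 1.050625) = 34.06013.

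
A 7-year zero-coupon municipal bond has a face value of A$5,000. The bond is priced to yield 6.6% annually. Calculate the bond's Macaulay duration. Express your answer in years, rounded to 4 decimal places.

7.0000 years

A zero-coupon bond has a single cash flow at maturity, so its Macaulay duration equals its maturity: 7 years.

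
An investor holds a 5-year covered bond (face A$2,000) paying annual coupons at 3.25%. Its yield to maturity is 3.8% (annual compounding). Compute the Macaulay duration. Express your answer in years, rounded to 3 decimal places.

Periodic yield y = 0.038. Discount each cash flow and weight by its year:
  t   CF        PV=CF/(1+0.038)^t    t·PV
  1        65.00        62.6204        62.6204
  2        65.00        60.3280       120.6559
  3        65.00        58.1194       174.3583
  4        65.00        55.9917       223.9669
  5     2,065.00     1,713.6940     8,568.4702
  Σ                  1,950.7536     9,150.0718
Price P = Σ PV = 1,950.7536.
Macaulay duration = Σ(t·PV) / P = 9,150.0718 / 1,950.7536 = 4.69053 years.

4.691 years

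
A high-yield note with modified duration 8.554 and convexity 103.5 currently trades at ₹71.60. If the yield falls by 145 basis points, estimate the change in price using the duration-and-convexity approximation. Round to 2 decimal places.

+₹9.66

Duration effect: -D_mod·Δy = -8.554 × (-0.0145) = +0.124033
Convexity effect: ½·C·(Δy)² = 0.5 × 103.5 × (-0.0145)² = +0.0108804375
ΔP/P ≈ +0.124033 + 0.0108804375 = +0.1349134375
ΔP ≈ 71.60 × (+0.1349134375) = +9.659802125.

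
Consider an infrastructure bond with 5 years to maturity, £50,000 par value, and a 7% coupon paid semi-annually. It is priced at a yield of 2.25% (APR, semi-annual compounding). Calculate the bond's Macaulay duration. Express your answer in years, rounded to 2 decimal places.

Periodic yield y = 0.01125. Discount each cash flow and weight by its period:
  t   CF        PV=CF/(1+0.01125)^t    t·PV
  1     1,750.00     1,730.5315     1,730.5315
  2     1,750.00     1,711.2796     3,422.5592
  3     1,750.00     1,692.2419     5,076.7257
  4     1,750.00     1,673.4160     6,693.6639
  5     1,750.00     1,654.7995     8,273.9974
  6     1,750.00     1,636.3901     9,818.3405
  7     1,750.00     1,618.1855    11,327.2985
  8     1,750.00     1,600.1834    12,801.4675
  9     1,750.00     1,582.3816    14,241.4348
  10   51,750.00    46,272.7178   462,727.1776
  Σ                 61,172.1269   536,113.1968
Price P = Σ PV = 61,172.1269.
Macaulay duration = Σ(t·PV) / P = 536,113.1968 / 61,172.1269 = 8.76401 half-year periods.
In years: 8.76401 / 2 = 4.38201 years.

4.38 years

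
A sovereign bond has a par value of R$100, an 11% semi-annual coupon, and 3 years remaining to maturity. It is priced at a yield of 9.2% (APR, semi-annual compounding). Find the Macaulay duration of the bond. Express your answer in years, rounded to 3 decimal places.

2.644 years

Periodic yield y = 0.046. Discount each cash flow and weight by its period:
  t   CF        PV=CF/(1+0.046)^t    t·PV
  1         5.50         5.2581         5.2581
  2         5.50         5.0269        10.0538
  3         5.50         4.8058        14.4175
  4         5.50         4.5945        18.3779
  5         5.50         4.3924        21.9621
  6       105.50        80.5494       483.2964
  Σ                    104.6271       553.3658
Price P = Σ PV = 104.6271.
Macaulay duration = Σ(t·PV) / P = 553.3658 / 104.6271 = 5.28893 half-year periods.
In years: 5.28893 / 2 = 2.64447 years.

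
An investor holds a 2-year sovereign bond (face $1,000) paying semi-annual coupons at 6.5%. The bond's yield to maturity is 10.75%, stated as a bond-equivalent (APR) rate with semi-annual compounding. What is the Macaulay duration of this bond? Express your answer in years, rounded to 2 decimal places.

Periodic yield y = 0.05375. Discount each cash flow and weight by its period:
  t   CF        PV=CF/(1+0.05375)^t    t·PV
  1        32.50        30.8422        30.8422
  2        32.50        29.2690        58.5380
  3        32.50        27.7761        83.3282
  4     1,032.50       837.4130     3,349.6521
  Σ                    925.3003     3,522.3605
Price P = Σ PV = 925.3003.
Macaulay duration = Σ(t·PV) / P = 3,522.3605 / 925.3003 = 3.80672 half-year periods.
In years: 3.80672 / 2 = 1.90336 years.

1.90 years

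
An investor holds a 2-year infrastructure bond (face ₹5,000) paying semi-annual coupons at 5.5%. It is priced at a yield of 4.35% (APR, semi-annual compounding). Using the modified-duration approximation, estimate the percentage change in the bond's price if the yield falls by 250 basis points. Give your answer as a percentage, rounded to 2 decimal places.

Periodic yield y = 0.02175. Modified duration first:
  t   CF        PV=CF/(1+0.02175)^t    t·PV
  1       137.50       134.5730       134.5730
  2       137.50       131.7084       263.4168
  3       137.50       128.9047       386.7141
  4     5,137.50     4,713.8228    18,855.2911
  Σ                  5,109.0089    19,639.9950
P = 5,109.0089; D_Mac = 3.84419 half-year periods = 1.92209 yrs; D_mod = 1.92209/(1+0.02175) = 1.88118 yrs.
ΔP/P ≈ -D_mod · Δy = -1.88118 × (-0.025) = +0.047029 = +4.7029%.

+4.70%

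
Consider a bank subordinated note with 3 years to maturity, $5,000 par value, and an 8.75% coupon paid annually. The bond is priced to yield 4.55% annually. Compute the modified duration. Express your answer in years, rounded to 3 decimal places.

2.657 years

Periodic yield y = 0.0455. First find Macaulay duration:
  t   CF        PV=CF/(1+0.0455)^t    t·PV
  1       437.50       418.4601       418.4601
  2       437.50       400.2487       800.4975
  3     5,437.50     4,758.0298    14,274.0894
  Σ                  5,576.7386    15,493.0470
P = 5,576.7386; Macaulay duration = 15,493.0470 / 5,576.7386 = 2.77816 years.
Modified duration = D_Mac / (1 + y) = 2.77816 / 1.0455 = 2.65725 years.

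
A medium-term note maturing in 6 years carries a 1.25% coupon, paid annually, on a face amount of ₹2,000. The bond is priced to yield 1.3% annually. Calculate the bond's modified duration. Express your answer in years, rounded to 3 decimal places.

Periodic yield y = 0.013. First find Macaulay duration:
  t   CF        PV=CF/(1+0.013)^t    t·PV
  1        25.00        24.6792        24.6792
  2        25.00        24.3625        48.7249
  3        25.00        24.0498        72.1494
  4        25.00        23.7412        94.9647
  5        25.00        23.4365       117.1825
  6     2,025.00     1,873.9947    11,243.9681
  Σ                  1,994.2638    11,601.6689
P = 1,994.2638; Macaulay duration = 11,601.6689 / 1,994.2638 = 5.81752 years.
Modified duration = D_Mac / (1 + y) = 5.81752 / 1.013 = 5.74286 years.

5.743 years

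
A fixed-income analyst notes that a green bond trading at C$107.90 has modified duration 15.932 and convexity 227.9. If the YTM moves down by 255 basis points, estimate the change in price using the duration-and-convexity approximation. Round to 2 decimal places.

Duration effect: -D_mod·Δy = -15.932 × (-0.0255) = +0.406266
Convexity effect: ½·C·(Δy)² = 0.5 × 227.9 × (-0.0255)² = +0.0740959875
ΔP/P ≈ +0.406266 + 0.0740959875 = +0.4803619875
ΔP ≈ 107.90 × (+0.4803619875) = +51.83105845125.

+C$51.83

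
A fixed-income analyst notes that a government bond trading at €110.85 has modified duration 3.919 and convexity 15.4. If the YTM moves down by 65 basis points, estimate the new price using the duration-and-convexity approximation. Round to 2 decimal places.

Duration effect: -D_mod·Δy = -3.919 × (-0.0065) = +0.0254735
Convexity effect: ½·C·(Δy)² = 0.5 × 15.4 × (-0.0065)² = +0.000325325
ΔP/P ≈ +0.0254735 + 0.000325325 = +0.025798825
New price ≈ 110.85 × (1 + 0.025798825) = 113.70979975125.

€113.71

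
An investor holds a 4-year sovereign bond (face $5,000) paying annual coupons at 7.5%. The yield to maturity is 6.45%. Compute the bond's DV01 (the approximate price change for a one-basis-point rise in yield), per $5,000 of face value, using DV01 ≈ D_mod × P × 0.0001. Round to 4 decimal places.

$1.7558

Periodic yield y = 0.0645.
  t   CF        PV=CF/(1+0.0645)^t    t·PV
  1       375.00       352.2781       352.2781
  2       375.00       330.9329       661.8658
  3       375.00       310.8811       932.6432
  4     5,375.00     4,185.9671    16,743.8682
  Σ                  5,180.0591    18,690.6552
P = 5,180.0591; D_Mac = 3.60819 yrs; D_mod = 3.38957 yrs.
DV01 ≈ 3.38957 × 5,180.0591 × 0.0001 = 1.755815.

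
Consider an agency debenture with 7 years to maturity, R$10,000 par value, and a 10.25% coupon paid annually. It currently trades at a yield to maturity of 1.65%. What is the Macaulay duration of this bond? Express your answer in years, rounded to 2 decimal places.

Periodic yield y = 0.0165. Discount each cash flow and weight by its year:
  t   CF        PV=CF/(1+0.0165)^t    t·PV
  1     1,025.00     1,008.3620     1,008.3620
  2     1,025.00       991.9941     1,983.9882
  3     1,025.00       975.8919     2,927.6757
  4     1,025.00       960.0511     3,840.2043
  5     1,025.00       944.4674     4,722.3368
  6     1,025.00       929.1366     5,574.8196
  7    11,025.00     9,831.6615    68,821.6305
  Σ                 15,641.5646    88,879.0171
Price P = Σ PV = 15,641.5646.
Macaulay duration = Σ(t·PV) / P = 88,879.0171 / 15,641.5646 = 5.68223 years.

5.68 years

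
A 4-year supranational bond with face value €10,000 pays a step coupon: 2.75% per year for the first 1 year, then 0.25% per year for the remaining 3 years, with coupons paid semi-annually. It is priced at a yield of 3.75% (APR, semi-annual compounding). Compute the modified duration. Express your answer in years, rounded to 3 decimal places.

3.822 years

Periodic yield y = 0.01875. First find Macaulay duration:
  t   CF        PV=CF/(1+0.01875)^t    t·PV
  1       137.50       134.9693       134.9693
  2       137.50       132.4852       264.9705
  3        12.50        11.8224        35.4673
  4        12.50        11.6048        46.4194
  5        12.50        11.3913        56.9563
  6        12.50        11.1816        67.0897
  7        12.50        10.9758        76.8307
  8    10,012.50     8,629.8164    69,038.5310
  Σ                  8,954.2469    69,721.2342
P = 8,954.2469; Macaulay duration = 69,721.2342 / 8,954.2469 = 7.78639 half-year periods = 3.89319 years.
Modified duration = D_Mac / (1 + y) = 3.89319 / 1.01875 = 3.82154 years.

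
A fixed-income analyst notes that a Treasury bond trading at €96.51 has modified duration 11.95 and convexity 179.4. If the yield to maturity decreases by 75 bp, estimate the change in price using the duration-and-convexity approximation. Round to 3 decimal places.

+€9.137

Duration effect: -D_mod·Δy = -11.95 × (-0.0075) = +0.089625
Convexity effect: ½·C·(Δy)² = 0.5 × 179.4 × (-0.0075)² = +0.005045625
ΔP/P ≈ +0.089625 + 0.005045625 = +0.094670625
ΔP ≈ 96.51 × (+0.094670625) = +9.13666201875.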